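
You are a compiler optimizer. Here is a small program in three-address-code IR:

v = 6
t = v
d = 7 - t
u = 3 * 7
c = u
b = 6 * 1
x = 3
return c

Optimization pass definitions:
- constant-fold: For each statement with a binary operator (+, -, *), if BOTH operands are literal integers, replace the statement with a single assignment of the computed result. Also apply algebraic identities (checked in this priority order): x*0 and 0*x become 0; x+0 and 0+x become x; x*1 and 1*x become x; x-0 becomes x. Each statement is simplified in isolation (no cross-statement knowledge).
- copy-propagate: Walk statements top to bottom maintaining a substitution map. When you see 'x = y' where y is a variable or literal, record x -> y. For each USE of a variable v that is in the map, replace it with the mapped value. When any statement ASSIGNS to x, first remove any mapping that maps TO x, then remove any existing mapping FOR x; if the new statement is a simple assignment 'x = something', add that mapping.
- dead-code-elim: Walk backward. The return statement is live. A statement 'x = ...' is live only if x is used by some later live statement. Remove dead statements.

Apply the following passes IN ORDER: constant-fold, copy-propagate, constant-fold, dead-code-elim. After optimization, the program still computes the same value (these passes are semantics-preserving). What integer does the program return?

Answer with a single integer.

Answer: 21

Derivation:
Initial IR:
  v = 6
  t = v
  d = 7 - t
  u = 3 * 7
  c = u
  b = 6 * 1
  x = 3
  return c
After constant-fold (8 stmts):
  v = 6
  t = v
  d = 7 - t
  u = 21
  c = u
  b = 6
  x = 3
  return c
After copy-propagate (8 stmts):
  v = 6
  t = 6
  d = 7 - 6
  u = 21
  c = 21
  b = 6
  x = 3
  return 21
After constant-fold (8 stmts):
  v = 6
  t = 6
  d = 1
  u = 21
  c = 21
  b = 6
  x = 3
  return 21
After dead-code-elim (1 stmts):
  return 21
Evaluate:
  v = 6  =>  v = 6
  t = v  =>  t = 6
  d = 7 - t  =>  d = 1
  u = 3 * 7  =>  u = 21
  c = u  =>  c = 21
  b = 6 * 1  =>  b = 6
  x = 3  =>  x = 3
  return c = 21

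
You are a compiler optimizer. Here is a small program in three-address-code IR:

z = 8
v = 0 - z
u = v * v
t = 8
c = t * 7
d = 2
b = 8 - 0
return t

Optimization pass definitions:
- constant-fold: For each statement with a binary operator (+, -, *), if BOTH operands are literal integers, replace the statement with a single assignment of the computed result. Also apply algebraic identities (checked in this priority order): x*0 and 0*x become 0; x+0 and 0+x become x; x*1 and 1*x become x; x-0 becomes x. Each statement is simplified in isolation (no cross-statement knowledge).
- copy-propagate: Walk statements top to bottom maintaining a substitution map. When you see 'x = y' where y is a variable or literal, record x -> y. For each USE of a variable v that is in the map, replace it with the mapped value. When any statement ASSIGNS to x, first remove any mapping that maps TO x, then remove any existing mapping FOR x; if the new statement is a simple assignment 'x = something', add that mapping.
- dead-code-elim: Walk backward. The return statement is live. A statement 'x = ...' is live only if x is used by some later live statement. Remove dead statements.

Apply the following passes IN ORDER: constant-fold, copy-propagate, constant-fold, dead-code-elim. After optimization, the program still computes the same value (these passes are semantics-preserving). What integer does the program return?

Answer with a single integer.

Answer: 8

Derivation:
Initial IR:
  z = 8
  v = 0 - z
  u = v * v
  t = 8
  c = t * 7
  d = 2
  b = 8 - 0
  return t
After constant-fold (8 stmts):
  z = 8
  v = 0 - z
  u = v * v
  t = 8
  c = t * 7
  d = 2
  b = 8
  return t
After copy-propagate (8 stmts):
  z = 8
  v = 0 - 8
  u = v * v
  t = 8
  c = 8 * 7
  d = 2
  b = 8
  return 8
After constant-fold (8 stmts):
  z = 8
  v = -8
  u = v * v
  t = 8
  c = 56
  d = 2
  b = 8
  return 8
After dead-code-elim (1 stmts):
  return 8
Evaluate:
  z = 8  =>  z = 8
  v = 0 - z  =>  v = -8
  u = v * v  =>  u = 64
  t = 8  =>  t = 8
  c = t * 7  =>  c = 56
  d = 2  =>  d = 2
  b = 8 - 0  =>  b = 8
  return t = 8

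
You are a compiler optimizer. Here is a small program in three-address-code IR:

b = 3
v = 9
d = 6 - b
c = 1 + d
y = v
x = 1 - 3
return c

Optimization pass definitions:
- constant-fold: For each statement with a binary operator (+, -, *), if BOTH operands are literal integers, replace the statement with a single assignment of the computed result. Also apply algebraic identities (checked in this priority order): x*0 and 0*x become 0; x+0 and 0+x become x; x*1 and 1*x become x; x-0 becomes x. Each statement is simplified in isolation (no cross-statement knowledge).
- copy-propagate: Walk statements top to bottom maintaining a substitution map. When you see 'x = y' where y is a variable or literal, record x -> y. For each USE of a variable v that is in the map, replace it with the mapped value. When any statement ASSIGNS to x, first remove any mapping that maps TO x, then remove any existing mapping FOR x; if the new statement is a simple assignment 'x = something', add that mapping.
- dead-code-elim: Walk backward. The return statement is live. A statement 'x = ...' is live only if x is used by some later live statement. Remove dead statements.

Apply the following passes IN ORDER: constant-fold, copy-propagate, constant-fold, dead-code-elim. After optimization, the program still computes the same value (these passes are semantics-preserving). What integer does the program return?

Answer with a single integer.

Answer: 4

Derivation:
Initial IR:
  b = 3
  v = 9
  d = 6 - b
  c = 1 + d
  y = v
  x = 1 - 3
  return c
After constant-fold (7 stmts):
  b = 3
  v = 9
  d = 6 - b
  c = 1 + d
  y = v
  x = -2
  return c
After copy-propagate (7 stmts):
  b = 3
  v = 9
  d = 6 - 3
  c = 1 + d
  y = 9
  x = -2
  return c
After constant-fold (7 stmts):
  b = 3
  v = 9
  d = 3
  c = 1 + d
  y = 9
  x = -2
  return c
After dead-code-elim (3 stmts):
  d = 3
  c = 1 + d
  return c
Evaluate:
  b = 3  =>  b = 3
  v = 9  =>  v = 9
  d = 6 - b  =>  d = 3
  c = 1 + d  =>  c = 4
  y = v  =>  y = 9
  x = 1 - 3  =>  x = -2
  return c = 4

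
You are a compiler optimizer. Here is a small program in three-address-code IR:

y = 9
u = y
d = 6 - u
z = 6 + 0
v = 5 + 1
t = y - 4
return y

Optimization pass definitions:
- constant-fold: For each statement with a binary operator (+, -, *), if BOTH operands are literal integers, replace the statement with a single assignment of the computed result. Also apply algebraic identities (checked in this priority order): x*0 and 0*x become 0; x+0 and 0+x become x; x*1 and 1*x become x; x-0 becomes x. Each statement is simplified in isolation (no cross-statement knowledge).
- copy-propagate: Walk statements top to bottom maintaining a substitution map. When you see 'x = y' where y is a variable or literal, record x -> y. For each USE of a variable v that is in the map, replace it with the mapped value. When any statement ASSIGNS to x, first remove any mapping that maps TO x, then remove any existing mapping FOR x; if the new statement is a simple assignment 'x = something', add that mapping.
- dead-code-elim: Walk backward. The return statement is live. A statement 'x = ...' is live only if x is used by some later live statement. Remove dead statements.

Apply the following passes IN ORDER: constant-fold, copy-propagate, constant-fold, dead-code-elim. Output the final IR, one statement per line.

Answer: return 9

Derivation:
Initial IR:
  y = 9
  u = y
  d = 6 - u
  z = 6 + 0
  v = 5 + 1
  t = y - 4
  return y
After constant-fold (7 stmts):
  y = 9
  u = y
  d = 6 - u
  z = 6
  v = 6
  t = y - 4
  return y
After copy-propagate (7 stmts):
  y = 9
  u = 9
  d = 6 - 9
  z = 6
  v = 6
  t = 9 - 4
  return 9
After constant-fold (7 stmts):
  y = 9
  u = 9
  d = -3
  z = 6
  v = 6
  t = 5
  return 9
After dead-code-elim (1 stmts):
  return 9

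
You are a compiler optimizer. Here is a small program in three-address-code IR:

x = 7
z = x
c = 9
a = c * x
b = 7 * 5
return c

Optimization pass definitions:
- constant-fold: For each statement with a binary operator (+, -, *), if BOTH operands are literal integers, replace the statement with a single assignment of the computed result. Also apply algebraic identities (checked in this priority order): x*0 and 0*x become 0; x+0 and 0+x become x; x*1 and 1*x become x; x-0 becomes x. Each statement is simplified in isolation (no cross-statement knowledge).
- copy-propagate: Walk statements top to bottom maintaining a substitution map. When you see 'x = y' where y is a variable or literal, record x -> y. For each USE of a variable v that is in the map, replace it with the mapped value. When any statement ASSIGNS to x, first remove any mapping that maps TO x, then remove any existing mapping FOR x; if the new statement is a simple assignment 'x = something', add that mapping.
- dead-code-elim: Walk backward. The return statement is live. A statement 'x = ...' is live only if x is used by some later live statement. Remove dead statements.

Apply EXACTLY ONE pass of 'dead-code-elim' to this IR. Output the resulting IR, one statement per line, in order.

Answer: c = 9
return c

Derivation:
Applying dead-code-elim statement-by-statement:
  [6] return c  -> KEEP (return); live=['c']
  [5] b = 7 * 5  -> DEAD (b not live)
  [4] a = c * x  -> DEAD (a not live)
  [3] c = 9  -> KEEP; live=[]
  [2] z = x  -> DEAD (z not live)
  [1] x = 7  -> DEAD (x not live)
Result (2 stmts):
  c = 9
  return c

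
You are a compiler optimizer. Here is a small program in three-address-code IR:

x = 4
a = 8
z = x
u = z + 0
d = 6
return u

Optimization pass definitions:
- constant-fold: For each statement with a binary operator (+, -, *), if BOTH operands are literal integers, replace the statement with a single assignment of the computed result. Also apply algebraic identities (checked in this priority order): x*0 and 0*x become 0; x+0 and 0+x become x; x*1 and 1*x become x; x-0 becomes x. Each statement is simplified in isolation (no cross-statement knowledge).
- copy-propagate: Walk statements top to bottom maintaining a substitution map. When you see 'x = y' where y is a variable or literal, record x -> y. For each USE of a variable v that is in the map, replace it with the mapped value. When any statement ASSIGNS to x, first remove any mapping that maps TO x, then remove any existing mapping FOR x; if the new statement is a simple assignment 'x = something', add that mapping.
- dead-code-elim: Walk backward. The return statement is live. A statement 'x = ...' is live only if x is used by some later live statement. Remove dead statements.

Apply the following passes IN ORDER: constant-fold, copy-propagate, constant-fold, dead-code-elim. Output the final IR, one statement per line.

Initial IR:
  x = 4
  a = 8
  z = x
  u = z + 0
  d = 6
  return u
After constant-fold (6 stmts):
  x = 4
  a = 8
  z = x
  u = z
  d = 6
  return u
After copy-propagate (6 stmts):
  x = 4
  a = 8
  z = 4
  u = 4
  d = 6
  return 4
After constant-fold (6 stmts):
  x = 4
  a = 8
  z = 4
  u = 4
  d = 6
  return 4
After dead-code-elim (1 stmts):
  return 4

Answer: return 4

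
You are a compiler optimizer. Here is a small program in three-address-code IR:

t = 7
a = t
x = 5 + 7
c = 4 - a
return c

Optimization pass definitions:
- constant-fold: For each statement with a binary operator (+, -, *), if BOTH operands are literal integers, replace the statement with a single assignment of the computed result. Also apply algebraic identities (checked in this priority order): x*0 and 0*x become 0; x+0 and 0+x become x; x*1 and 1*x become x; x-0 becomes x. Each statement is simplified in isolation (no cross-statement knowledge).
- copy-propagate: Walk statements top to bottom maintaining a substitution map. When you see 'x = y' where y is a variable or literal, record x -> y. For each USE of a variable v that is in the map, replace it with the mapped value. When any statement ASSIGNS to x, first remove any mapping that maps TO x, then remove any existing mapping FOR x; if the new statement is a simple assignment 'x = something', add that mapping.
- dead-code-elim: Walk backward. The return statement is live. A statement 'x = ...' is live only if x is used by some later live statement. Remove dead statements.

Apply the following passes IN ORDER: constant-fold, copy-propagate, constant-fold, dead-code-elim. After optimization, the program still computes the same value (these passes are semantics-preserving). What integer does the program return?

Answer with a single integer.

Initial IR:
  t = 7
  a = t
  x = 5 + 7
  c = 4 - a
  return c
After constant-fold (5 stmts):
  t = 7
  a = t
  x = 12
  c = 4 - a
  return c
After copy-propagate (5 stmts):
  t = 7
  a = 7
  x = 12
  c = 4 - 7
  return c
After constant-fold (5 stmts):
  t = 7
  a = 7
  x = 12
  c = -3
  return c
After dead-code-elim (2 stmts):
  c = -3
  return c
Evaluate:
  t = 7  =>  t = 7
  a = t  =>  a = 7
  x = 5 + 7  =>  x = 12
  c = 4 - a  =>  c = -3
  return c = -3

Answer: -3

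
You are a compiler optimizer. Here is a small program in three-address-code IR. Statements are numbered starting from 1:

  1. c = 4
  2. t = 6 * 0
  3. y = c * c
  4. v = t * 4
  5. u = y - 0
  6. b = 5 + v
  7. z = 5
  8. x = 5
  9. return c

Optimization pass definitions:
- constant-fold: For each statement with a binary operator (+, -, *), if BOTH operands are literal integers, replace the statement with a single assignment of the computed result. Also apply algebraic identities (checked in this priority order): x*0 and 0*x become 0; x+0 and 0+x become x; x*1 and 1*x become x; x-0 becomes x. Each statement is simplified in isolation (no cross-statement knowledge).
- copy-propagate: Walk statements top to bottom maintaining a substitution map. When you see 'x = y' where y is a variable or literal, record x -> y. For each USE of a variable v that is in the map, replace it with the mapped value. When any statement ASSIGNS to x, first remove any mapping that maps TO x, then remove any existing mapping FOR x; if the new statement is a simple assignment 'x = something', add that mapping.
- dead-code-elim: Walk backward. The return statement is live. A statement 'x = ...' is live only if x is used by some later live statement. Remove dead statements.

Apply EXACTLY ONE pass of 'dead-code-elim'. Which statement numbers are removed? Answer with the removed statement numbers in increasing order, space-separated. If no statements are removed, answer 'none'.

Answer: 2 3 4 5 6 7 8

Derivation:
Backward liveness scan:
Stmt 1 'c = 4': KEEP (c is live); live-in = []
Stmt 2 't = 6 * 0': DEAD (t not in live set ['c'])
Stmt 3 'y = c * c': DEAD (y not in live set ['c'])
Stmt 4 'v = t * 4': DEAD (v not in live set ['c'])
Stmt 5 'u = y - 0': DEAD (u not in live set ['c'])
Stmt 6 'b = 5 + v': DEAD (b not in live set ['c'])
Stmt 7 'z = 5': DEAD (z not in live set ['c'])
Stmt 8 'x = 5': DEAD (x not in live set ['c'])
Stmt 9 'return c': KEEP (return); live-in = ['c']
Removed statement numbers: [2, 3, 4, 5, 6, 7, 8]
Surviving IR:
  c = 4
  return c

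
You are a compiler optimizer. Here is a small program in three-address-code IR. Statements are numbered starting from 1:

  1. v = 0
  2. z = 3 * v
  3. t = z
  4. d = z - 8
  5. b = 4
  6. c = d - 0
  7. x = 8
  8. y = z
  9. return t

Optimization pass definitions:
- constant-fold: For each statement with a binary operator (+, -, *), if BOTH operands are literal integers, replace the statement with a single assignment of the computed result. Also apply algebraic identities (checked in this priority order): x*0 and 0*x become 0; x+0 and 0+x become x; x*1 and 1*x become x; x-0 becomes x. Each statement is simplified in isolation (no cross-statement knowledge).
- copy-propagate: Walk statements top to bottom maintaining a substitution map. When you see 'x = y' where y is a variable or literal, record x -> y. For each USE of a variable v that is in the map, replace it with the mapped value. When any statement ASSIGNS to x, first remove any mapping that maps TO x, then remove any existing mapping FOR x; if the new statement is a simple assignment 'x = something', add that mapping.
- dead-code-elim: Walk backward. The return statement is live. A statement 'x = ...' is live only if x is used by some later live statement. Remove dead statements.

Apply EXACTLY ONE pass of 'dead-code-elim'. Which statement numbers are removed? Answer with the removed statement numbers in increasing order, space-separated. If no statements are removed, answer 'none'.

Answer: 4 5 6 7 8

Derivation:
Backward liveness scan:
Stmt 1 'v = 0': KEEP (v is live); live-in = []
Stmt 2 'z = 3 * v': KEEP (z is live); live-in = ['v']
Stmt 3 't = z': KEEP (t is live); live-in = ['z']
Stmt 4 'd = z - 8': DEAD (d not in live set ['t'])
Stmt 5 'b = 4': DEAD (b not in live set ['t'])
Stmt 6 'c = d - 0': DEAD (c not in live set ['t'])
Stmt 7 'x = 8': DEAD (x not in live set ['t'])
Stmt 8 'y = z': DEAD (y not in live set ['t'])
Stmt 9 'return t': KEEP (return); live-in = ['t']
Removed statement numbers: [4, 5, 6, 7, 8]
Surviving IR:
  v = 0
  z = 3 * v
  t = z
  return t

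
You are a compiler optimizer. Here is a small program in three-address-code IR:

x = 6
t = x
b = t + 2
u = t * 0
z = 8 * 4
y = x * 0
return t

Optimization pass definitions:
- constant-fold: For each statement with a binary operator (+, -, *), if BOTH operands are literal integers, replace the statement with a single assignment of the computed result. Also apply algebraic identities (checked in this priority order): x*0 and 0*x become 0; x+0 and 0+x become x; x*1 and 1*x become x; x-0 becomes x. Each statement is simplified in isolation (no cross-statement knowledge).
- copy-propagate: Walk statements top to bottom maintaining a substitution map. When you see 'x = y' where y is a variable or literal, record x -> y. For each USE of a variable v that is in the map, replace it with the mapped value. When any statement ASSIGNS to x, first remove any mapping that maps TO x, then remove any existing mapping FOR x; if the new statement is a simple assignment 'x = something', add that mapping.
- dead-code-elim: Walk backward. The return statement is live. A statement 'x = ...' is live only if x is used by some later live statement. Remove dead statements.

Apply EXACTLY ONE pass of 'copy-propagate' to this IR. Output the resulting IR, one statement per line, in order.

Answer: x = 6
t = 6
b = 6 + 2
u = 6 * 0
z = 8 * 4
y = 6 * 0
return 6

Derivation:
Applying copy-propagate statement-by-statement:
  [1] x = 6  (unchanged)
  [2] t = x  -> t = 6
  [3] b = t + 2  -> b = 6 + 2
  [4] u = t * 0  -> u = 6 * 0
  [5] z = 8 * 4  (unchanged)
  [6] y = x * 0  -> y = 6 * 0
  [7] return t  -> return 6
Result (7 stmts):
  x = 6
  t = 6
  b = 6 + 2
  u = 6 * 0
  z = 8 * 4
  y = 6 * 0
  return 6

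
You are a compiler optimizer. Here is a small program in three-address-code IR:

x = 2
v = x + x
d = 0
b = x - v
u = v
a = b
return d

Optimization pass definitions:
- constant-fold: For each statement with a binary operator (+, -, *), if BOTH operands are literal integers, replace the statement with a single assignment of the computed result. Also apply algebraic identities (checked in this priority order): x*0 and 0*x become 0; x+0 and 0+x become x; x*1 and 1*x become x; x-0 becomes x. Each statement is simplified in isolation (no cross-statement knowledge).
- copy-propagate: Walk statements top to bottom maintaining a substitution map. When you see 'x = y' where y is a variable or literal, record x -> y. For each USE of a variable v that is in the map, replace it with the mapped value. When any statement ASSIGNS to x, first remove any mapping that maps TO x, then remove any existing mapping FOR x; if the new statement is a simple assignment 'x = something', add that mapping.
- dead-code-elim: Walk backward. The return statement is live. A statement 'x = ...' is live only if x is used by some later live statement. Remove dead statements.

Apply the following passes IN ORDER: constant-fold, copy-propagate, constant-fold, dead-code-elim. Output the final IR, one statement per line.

Answer: return 0

Derivation:
Initial IR:
  x = 2
  v = x + x
  d = 0
  b = x - v
  u = v
  a = b
  return d
After constant-fold (7 stmts):
  x = 2
  v = x + x
  d = 0
  b = x - v
  u = v
  a = b
  return d
After copy-propagate (7 stmts):
  x = 2
  v = 2 + 2
  d = 0
  b = 2 - v
  u = v
  a = b
  return 0
After constant-fold (7 stmts):
  x = 2
  v = 4
  d = 0
  b = 2 - v
  u = v
  a = b
  return 0
After dead-code-elim (1 stmts):
  return 0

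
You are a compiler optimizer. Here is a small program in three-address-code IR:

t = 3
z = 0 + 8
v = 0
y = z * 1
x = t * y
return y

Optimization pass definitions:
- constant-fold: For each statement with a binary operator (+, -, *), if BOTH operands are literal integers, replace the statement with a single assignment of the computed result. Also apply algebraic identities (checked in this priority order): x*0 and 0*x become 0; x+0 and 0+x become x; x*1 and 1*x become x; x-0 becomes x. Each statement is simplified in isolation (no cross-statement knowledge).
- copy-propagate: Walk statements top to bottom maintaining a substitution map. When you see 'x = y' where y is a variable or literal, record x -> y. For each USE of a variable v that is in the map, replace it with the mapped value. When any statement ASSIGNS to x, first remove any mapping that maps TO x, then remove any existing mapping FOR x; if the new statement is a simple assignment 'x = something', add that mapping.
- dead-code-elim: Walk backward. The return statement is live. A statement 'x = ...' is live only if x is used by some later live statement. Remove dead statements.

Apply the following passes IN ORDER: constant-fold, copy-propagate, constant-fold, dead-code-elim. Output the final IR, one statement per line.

Initial IR:
  t = 3
  z = 0 + 8
  v = 0
  y = z * 1
  x = t * y
  return y
After constant-fold (6 stmts):
  t = 3
  z = 8
  v = 0
  y = z
  x = t * y
  return y
After copy-propagate (6 stmts):
  t = 3
  z = 8
  v = 0
  y = 8
  x = 3 * 8
  return 8
After constant-fold (6 stmts):
  t = 3
  z = 8
  v = 0
  y = 8
  x = 24
  return 8
After dead-code-elim (1 stmts):
  return 8

Answer: return 8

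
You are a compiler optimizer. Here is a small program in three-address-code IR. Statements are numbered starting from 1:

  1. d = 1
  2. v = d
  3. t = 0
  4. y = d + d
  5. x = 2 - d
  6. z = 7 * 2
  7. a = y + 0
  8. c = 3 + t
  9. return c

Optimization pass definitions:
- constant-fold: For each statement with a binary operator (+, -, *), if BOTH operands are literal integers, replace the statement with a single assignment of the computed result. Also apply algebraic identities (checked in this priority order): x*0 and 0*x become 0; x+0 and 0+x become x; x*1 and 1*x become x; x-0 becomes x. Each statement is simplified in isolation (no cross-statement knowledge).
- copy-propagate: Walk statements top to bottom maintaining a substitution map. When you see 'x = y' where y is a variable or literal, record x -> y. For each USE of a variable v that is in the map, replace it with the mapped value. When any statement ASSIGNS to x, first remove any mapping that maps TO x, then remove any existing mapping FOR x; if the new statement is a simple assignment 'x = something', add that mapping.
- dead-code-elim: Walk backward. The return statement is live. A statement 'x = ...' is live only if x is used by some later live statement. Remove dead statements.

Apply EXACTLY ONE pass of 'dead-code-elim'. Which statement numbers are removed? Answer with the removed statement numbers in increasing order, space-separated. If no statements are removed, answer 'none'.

Backward liveness scan:
Stmt 1 'd = 1': DEAD (d not in live set [])
Stmt 2 'v = d': DEAD (v not in live set [])
Stmt 3 't = 0': KEEP (t is live); live-in = []
Stmt 4 'y = d + d': DEAD (y not in live set ['t'])
Stmt 5 'x = 2 - d': DEAD (x not in live set ['t'])
Stmt 6 'z = 7 * 2': DEAD (z not in live set ['t'])
Stmt 7 'a = y + 0': DEAD (a not in live set ['t'])
Stmt 8 'c = 3 + t': KEEP (c is live); live-in = ['t']
Stmt 9 'return c': KEEP (return); live-in = ['c']
Removed statement numbers: [1, 2, 4, 5, 6, 7]
Surviving IR:
  t = 0
  c = 3 + t
  return c

Answer: 1 2 4 5 6 7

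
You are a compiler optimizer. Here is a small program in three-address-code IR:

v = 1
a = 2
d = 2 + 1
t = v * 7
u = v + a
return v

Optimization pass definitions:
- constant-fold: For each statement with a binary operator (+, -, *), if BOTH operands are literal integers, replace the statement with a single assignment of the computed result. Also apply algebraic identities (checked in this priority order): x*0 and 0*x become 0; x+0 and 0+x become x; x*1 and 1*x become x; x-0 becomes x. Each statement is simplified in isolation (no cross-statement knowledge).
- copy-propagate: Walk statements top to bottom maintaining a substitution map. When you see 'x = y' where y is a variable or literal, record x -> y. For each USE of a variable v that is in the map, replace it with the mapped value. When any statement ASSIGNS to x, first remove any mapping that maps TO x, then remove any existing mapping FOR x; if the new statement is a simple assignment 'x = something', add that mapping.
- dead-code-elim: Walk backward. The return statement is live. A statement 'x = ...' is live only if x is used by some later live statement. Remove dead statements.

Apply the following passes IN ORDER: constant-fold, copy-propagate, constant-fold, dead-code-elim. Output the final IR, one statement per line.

Answer: return 1

Derivation:
Initial IR:
  v = 1
  a = 2
  d = 2 + 1
  t = v * 7
  u = v + a
  return v
After constant-fold (6 stmts):
  v = 1
  a = 2
  d = 3
  t = v * 7
  u = v + a
  return v
After copy-propagate (6 stmts):
  v = 1
  a = 2
  d = 3
  t = 1 * 7
  u = 1 + 2
  return 1
After constant-fold (6 stmts):
  v = 1
  a = 2
  d = 3
  t = 7
  u = 3
  return 1
After dead-code-elim (1 stmts):
  return 1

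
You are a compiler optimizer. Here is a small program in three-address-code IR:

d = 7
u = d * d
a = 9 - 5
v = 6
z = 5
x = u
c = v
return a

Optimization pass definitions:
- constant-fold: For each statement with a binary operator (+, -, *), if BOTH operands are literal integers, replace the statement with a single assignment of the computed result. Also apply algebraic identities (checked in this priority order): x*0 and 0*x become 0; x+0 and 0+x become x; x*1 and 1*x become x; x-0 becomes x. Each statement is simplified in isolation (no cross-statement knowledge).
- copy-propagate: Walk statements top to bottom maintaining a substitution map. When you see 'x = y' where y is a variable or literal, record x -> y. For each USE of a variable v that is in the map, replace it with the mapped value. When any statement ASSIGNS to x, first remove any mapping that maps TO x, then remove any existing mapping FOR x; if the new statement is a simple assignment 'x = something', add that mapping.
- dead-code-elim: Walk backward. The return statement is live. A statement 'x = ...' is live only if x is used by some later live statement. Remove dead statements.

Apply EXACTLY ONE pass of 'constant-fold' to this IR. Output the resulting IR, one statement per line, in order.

Applying constant-fold statement-by-statement:
  [1] d = 7  (unchanged)
  [2] u = d * d  (unchanged)
  [3] a = 9 - 5  -> a = 4
  [4] v = 6  (unchanged)
  [5] z = 5  (unchanged)
  [6] x = u  (unchanged)
  [7] c = v  (unchanged)
  [8] return a  (unchanged)
Result (8 stmts):
  d = 7
  u = d * d
  a = 4
  v = 6
  z = 5
  x = u
  c = v
  return a

Answer: d = 7
u = d * d
a = 4
v = 6
z = 5
x = u
c = v
return a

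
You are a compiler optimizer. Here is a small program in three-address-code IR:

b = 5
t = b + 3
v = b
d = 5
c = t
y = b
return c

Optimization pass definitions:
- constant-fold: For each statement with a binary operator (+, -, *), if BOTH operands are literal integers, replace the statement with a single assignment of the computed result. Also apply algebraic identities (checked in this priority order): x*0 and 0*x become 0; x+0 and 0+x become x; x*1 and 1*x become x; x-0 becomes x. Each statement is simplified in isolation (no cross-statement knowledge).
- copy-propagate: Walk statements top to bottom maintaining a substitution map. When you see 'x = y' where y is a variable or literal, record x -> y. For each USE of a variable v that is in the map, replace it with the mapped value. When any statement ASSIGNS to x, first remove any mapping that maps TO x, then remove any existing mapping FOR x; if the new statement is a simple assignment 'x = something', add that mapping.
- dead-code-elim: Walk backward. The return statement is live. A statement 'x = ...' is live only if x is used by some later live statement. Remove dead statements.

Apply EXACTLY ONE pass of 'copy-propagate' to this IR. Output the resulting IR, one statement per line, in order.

Applying copy-propagate statement-by-statement:
  [1] b = 5  (unchanged)
  [2] t = b + 3  -> t = 5 + 3
  [3] v = b  -> v = 5
  [4] d = 5  (unchanged)
  [5] c = t  (unchanged)
  [6] y = b  -> y = 5
  [7] return c  -> return t
Result (7 stmts):
  b = 5
  t = 5 + 3
  v = 5
  d = 5
  c = t
  y = 5
  return t

Answer: b = 5
t = 5 + 3
v = 5
d = 5
c = t
y = 5
return t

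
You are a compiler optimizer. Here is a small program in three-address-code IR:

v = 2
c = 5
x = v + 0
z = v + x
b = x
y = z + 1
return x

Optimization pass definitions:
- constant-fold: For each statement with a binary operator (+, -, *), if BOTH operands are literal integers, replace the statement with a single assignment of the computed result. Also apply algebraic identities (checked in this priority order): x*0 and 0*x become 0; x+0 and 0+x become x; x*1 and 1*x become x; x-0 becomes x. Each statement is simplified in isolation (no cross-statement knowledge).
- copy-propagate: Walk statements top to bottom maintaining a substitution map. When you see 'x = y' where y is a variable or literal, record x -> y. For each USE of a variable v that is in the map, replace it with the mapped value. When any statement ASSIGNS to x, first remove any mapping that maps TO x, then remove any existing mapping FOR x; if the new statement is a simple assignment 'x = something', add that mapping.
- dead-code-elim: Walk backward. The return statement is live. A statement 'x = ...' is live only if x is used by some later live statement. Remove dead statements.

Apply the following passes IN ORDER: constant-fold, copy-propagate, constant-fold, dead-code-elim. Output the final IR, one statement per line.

Answer: return 2

Derivation:
Initial IR:
  v = 2
  c = 5
  x = v + 0
  z = v + x
  b = x
  y = z + 1
  return x
After constant-fold (7 stmts):
  v = 2
  c = 5
  x = v
  z = v + x
  b = x
  y = z + 1
  return x
After copy-propagate (7 stmts):
  v = 2
  c = 5
  x = 2
  z = 2 + 2
  b = 2
  y = z + 1
  return 2
After constant-fold (7 stmts):
  v = 2
  c = 5
  x = 2
  z = 4
  b = 2
  y = z + 1
  return 2
After dead-code-elim (1 stmts):
  return 2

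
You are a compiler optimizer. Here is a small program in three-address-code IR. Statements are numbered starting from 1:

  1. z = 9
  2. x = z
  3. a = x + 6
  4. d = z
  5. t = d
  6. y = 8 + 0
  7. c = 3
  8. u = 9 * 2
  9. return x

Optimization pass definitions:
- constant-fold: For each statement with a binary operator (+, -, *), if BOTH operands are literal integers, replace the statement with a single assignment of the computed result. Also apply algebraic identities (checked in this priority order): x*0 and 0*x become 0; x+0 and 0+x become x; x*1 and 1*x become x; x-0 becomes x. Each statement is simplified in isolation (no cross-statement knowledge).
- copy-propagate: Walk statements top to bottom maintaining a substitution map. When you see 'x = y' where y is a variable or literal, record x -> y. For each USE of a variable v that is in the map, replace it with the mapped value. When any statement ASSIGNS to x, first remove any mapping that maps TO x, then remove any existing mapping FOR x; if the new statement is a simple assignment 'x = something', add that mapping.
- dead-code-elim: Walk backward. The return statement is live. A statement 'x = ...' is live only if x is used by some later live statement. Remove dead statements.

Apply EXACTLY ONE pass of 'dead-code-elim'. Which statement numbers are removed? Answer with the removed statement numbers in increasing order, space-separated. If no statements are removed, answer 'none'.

Answer: 3 4 5 6 7 8

Derivation:
Backward liveness scan:
Stmt 1 'z = 9': KEEP (z is live); live-in = []
Stmt 2 'x = z': KEEP (x is live); live-in = ['z']
Stmt 3 'a = x + 6': DEAD (a not in live set ['x'])
Stmt 4 'd = z': DEAD (d not in live set ['x'])
Stmt 5 't = d': DEAD (t not in live set ['x'])
Stmt 6 'y = 8 + 0': DEAD (y not in live set ['x'])
Stmt 7 'c = 3': DEAD (c not in live set ['x'])
Stmt 8 'u = 9 * 2': DEAD (u not in live set ['x'])
Stmt 9 'return x': KEEP (return); live-in = ['x']
Removed statement numbers: [3, 4, 5, 6, 7, 8]
Surviving IR:
  z = 9
  x = z
  return x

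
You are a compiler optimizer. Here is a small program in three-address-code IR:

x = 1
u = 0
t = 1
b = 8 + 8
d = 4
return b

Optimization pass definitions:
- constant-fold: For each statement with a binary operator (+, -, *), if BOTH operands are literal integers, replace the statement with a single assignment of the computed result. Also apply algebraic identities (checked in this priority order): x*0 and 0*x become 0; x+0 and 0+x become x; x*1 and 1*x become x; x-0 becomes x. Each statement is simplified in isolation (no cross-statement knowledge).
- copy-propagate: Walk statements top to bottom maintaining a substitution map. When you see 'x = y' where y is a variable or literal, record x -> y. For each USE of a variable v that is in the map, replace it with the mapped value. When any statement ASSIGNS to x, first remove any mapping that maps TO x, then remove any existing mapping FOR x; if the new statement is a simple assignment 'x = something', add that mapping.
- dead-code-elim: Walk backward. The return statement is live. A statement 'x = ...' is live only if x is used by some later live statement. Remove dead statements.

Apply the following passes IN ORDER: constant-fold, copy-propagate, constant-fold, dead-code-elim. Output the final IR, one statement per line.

Answer: return 16

Derivation:
Initial IR:
  x = 1
  u = 0
  t = 1
  b = 8 + 8
  d = 4
  return b
After constant-fold (6 stmts):
  x = 1
  u = 0
  t = 1
  b = 16
  d = 4
  return b
After copy-propagate (6 stmts):
  x = 1
  u = 0
  t = 1
  b = 16
  d = 4
  return 16
After constant-fold (6 stmts):
  x = 1
  u = 0
  t = 1
  b = 16
  d = 4
  return 16
After dead-code-elim (1 stmts):
  return 16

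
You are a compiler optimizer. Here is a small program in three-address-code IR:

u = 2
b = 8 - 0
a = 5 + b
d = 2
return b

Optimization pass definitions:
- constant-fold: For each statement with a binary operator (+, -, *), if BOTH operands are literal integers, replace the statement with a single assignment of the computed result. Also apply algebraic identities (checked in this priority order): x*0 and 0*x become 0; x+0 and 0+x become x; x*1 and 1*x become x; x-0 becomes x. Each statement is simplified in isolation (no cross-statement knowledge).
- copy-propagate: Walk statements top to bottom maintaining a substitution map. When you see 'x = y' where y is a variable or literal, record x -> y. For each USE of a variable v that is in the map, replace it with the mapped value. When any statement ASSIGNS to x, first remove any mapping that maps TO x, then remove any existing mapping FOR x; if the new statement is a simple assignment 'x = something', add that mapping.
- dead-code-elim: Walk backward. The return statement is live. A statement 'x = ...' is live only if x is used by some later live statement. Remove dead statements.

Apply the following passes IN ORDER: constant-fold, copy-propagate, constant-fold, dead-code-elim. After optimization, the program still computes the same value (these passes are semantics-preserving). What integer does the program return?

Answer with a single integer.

Answer: 8

Derivation:
Initial IR:
  u = 2
  b = 8 - 0
  a = 5 + b
  d = 2
  return b
After constant-fold (5 stmts):
  u = 2
  b = 8
  a = 5 + b
  d = 2
  return b
After copy-propagate (5 stmts):
  u = 2
  b = 8
  a = 5 + 8
  d = 2
  return 8
After constant-fold (5 stmts):
  u = 2
  b = 8
  a = 13
  d = 2
  return 8
After dead-code-elim (1 stmts):
  return 8
Evaluate:
  u = 2  =>  u = 2
  b = 8 - 0  =>  b = 8
  a = 5 + b  =>  a = 13
  d = 2  =>  d = 2
  return b = 8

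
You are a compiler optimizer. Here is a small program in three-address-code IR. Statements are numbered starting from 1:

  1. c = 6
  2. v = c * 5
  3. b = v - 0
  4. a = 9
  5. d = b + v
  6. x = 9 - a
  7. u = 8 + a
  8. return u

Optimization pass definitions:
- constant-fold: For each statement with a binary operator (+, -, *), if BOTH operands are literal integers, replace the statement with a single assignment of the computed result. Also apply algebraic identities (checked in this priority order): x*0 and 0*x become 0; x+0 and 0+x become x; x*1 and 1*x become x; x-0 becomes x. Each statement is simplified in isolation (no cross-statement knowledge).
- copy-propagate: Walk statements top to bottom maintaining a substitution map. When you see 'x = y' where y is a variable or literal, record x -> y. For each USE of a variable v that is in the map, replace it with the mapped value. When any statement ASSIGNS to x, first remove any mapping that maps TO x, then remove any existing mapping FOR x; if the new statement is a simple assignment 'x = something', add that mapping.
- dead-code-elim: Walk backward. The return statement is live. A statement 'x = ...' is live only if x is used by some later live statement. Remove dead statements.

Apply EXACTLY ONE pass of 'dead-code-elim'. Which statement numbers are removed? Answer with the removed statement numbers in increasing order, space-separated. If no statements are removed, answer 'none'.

Backward liveness scan:
Stmt 1 'c = 6': DEAD (c not in live set [])
Stmt 2 'v = c * 5': DEAD (v not in live set [])
Stmt 3 'b = v - 0': DEAD (b not in live set [])
Stmt 4 'a = 9': KEEP (a is live); live-in = []
Stmt 5 'd = b + v': DEAD (d not in live set ['a'])
Stmt 6 'x = 9 - a': DEAD (x not in live set ['a'])
Stmt 7 'u = 8 + a': KEEP (u is live); live-in = ['a']
Stmt 8 'return u': KEEP (return); live-in = ['u']
Removed statement numbers: [1, 2, 3, 5, 6]
Surviving IR:
  a = 9
  u = 8 + a
  return u

Answer: 1 2 3 5 6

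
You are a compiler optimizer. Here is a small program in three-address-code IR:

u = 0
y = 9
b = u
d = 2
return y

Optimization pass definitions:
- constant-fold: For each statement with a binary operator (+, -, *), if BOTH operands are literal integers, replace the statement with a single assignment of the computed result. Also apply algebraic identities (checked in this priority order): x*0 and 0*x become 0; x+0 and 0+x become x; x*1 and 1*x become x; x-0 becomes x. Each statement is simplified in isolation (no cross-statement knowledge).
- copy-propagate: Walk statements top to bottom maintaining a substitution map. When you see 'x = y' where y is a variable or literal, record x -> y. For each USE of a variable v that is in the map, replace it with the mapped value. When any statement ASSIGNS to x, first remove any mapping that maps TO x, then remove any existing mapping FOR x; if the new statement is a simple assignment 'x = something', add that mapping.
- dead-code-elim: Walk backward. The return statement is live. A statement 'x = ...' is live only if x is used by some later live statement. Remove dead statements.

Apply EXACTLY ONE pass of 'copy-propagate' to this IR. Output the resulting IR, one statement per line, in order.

Applying copy-propagate statement-by-statement:
  [1] u = 0  (unchanged)
  [2] y = 9  (unchanged)
  [3] b = u  -> b = 0
  [4] d = 2  (unchanged)
  [5] return y  -> return 9
Result (5 stmts):
  u = 0
  y = 9
  b = 0
  d = 2
  return 9

Answer: u = 0
y = 9
b = 0
d = 2
return 9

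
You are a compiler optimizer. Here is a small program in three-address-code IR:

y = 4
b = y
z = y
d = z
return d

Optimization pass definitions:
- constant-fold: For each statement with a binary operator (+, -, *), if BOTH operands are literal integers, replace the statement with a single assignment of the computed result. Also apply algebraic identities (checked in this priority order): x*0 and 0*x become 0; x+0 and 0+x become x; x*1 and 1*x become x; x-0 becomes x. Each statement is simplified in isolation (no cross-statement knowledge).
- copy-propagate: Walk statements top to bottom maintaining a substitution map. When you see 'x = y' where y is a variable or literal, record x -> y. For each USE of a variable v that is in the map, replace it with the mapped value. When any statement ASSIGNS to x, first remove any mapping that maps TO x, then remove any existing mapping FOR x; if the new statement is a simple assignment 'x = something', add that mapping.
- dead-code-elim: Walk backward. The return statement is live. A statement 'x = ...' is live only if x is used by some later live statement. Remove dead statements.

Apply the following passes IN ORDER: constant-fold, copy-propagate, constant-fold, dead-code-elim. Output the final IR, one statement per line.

Initial IR:
  y = 4
  b = y
  z = y
  d = z
  return d
After constant-fold (5 stmts):
  y = 4
  b = y
  z = y
  d = z
  return d
After copy-propagate (5 stmts):
  y = 4
  b = 4
  z = 4
  d = 4
  return 4
After constant-fold (5 stmts):
  y = 4
  b = 4
  z = 4
  d = 4
  return 4
After dead-code-elim (1 stmts):
  return 4

Answer: return 4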